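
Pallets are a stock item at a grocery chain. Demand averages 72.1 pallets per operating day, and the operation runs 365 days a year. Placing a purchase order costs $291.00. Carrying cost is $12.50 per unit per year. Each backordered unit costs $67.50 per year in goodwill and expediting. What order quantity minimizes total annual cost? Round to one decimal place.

Q* ≈ 1,205.1 pallets

Annual demand D = 72.1 × 365 = 26,316.5.
With planned backorders, Q* = √(2DS/H) · √((H+B)/B).
√(2DS/H) = √(2 × 26,316.5 × 291 / 12.5) = 1106.931.
√((H+B)/B) = √((12.5+67.5)/67.5) = 1.0887.
Q* ≈ 1205.074.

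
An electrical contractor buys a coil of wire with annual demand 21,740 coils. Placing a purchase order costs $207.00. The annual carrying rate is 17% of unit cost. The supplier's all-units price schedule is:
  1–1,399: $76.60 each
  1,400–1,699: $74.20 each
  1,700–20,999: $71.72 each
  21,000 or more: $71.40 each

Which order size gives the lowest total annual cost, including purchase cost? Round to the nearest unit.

Holding cost per unit per year at price C is H = 0.17·C.
For each price level, check whether its EOQ is feasible; otherwise the best quantity at that price is the breakpoint.
EOQ at $76.60 = 831.4 (feasible in tier 1): TC = 21,740×$76.60 + (21,740/831.4)×207 + (831.4/2)×0.17×$76.60 = $1,676,110.02.
EOQ at $74.20 = 844.7 < 1400, so use break Q=1400: TC = 21,740×$74.20 + (21,740/1400.0)×207 + (1400.0/2)×0.17×$74.20 = $1,625,152.21.
EOQ at $71.72 = 859.2 < 1700, so use break Q=1700: TC = 21,740×$71.72 + (21,740/1700.0)×207 + (1700.0/2)×0.17×$71.72 = $1,572,203.50.
EOQ at $71.40 = 861.1 < 21000, so use break Q=21000: TC = 21,740×$71.40 + (21,740/21000.0)×207 + (21000.0/2)×0.17×$71.40 = $1,679,899.29.
Lowest total cost is $1,572,203.50 at Q = 1700.0.

Q* ≈ 1,700 coils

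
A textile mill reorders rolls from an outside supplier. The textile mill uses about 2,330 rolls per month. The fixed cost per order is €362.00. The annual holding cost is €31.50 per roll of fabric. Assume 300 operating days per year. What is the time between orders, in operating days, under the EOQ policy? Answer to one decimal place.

Annual demand D = 2,330 × 12 = 27,960.
The optimal lot size = √(2DS/H) = √(2 × 27,960 × 362 / 31.5) ≈ 801.65.
Cycle time = Q*/D × 300 = 801.65 / 27,960 × 300 ≈ 8.601 days.

T ≈ 8.6 days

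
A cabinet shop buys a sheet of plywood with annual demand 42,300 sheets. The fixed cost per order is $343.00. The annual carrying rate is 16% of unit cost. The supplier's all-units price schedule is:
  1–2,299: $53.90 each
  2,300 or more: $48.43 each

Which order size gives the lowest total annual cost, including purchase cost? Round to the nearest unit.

Q* ≈ 2,300 sheets

Holding cost per unit per year at price C is H = 0.16·C.
Evaluate total cost at each tier's feasible EOQ or, if the EOQ is below the tier, at the tier's minimum quantity.
EOQ at $53.90 = 1834.3 (feasible in tier 1): TC = 42,300×$53.90 + (42,300/1834.3)×343 + (1834.3/2)×0.16×$53.90 = $2,295,789.28.
EOQ at $48.43 = 1935.2 < 2300, so use break Q=2300: TC = 42,300×$48.43 + (42,300/2300.0)×343 + (2300.0/2)×0.16×$48.43 = $2,063,808.34.
Lowest total cost is $2,063,808.34 at Q = 2300.0.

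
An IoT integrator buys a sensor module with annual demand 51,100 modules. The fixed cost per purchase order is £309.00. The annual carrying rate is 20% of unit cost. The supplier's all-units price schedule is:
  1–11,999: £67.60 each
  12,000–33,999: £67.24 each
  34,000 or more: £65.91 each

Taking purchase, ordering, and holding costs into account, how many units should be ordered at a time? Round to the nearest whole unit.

Holding cost per unit per year at price C is H = 0.20·C.
For each price level, check whether its EOQ is feasible; otherwise the best quantity at that price is the breakpoint.
EOQ at £67.60 = 1528.3 (feasible in tier 1): TC = 51,100×£67.60 + (51,100/1528.3)×309 + (1528.3/2)×0.20×£67.60 = £3,475,022.98.
EOQ at £67.24 = 1532.4 < 12000, so use break Q=12000: TC = 51,100×£67.24 + (51,100/12000.0)×309 + (12000.0/2)×0.20×£67.24 = £3,517,967.82.
EOQ at £65.91 = 1547.8 < 34000, so use break Q=34000: TC = 51,100×£65.91 + (51,100/34000.0)×309 + (34000.0/2)×0.20×£65.91 = £3,592,559.41.
Lowest total cost is £3,475,022.98 at Q = 1528.3.

Q* ≈ 1,528 modules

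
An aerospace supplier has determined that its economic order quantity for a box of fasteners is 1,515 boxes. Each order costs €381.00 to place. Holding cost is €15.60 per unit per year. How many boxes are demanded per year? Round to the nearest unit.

The basic EOQ model gives Q* = √(2DS/H); rearrange for the unknown.
From Q* = √(2DS/H): D = Q*²H / (2S) = 1,515² × 15.6 / (2 × 381) = 46988.858.

D ≈ 46,989 boxes per year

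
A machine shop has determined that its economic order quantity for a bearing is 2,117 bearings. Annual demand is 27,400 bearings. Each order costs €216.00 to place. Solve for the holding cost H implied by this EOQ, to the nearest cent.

H ≈ €2.64

Invert the EOQ relation Q*² = 2DS/H.
From Q* = √(2DS/H): H = 2DS / Q*² = 2 × 27,400 × 216 / 2,117² = 2.6411.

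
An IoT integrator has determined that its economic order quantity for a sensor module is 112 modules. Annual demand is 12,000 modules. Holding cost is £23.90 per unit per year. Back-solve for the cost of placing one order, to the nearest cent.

Squaring Q* = √(2DS/H) gives Q*² = 2DS/H.
From Q* = √(2DS/H): S = Q*²H / (2D) = 112² × 23.9 / (2 × 12,000) = 12.4917.

S ≈ £12.49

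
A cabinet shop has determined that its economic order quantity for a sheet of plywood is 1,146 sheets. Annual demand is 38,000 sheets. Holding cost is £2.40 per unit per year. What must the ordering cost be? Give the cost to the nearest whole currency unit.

S ≈ £41

Invert the EOQ relation Q*² = 2DS/H.
From Q* = √(2DS/H): S = Q*²H / (2D) = 1,146² × 2.4 / (2 × 38,000) = 41.4731.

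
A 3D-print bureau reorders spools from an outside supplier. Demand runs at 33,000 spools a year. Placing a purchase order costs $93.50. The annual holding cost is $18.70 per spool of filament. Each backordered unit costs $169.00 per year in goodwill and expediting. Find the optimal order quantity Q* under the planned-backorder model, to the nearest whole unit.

With planned backorders, Q* = √(2DS/H) · √((H+B)/B).
√(2DS/H) = √(2 × 33,000 × 93.5 / 18.7) = 574.456.
√((H+B)/B) = √((18.7+169)/169) = 1.0539.
Q* ≈ 605.405.

Q* ≈ 605 spools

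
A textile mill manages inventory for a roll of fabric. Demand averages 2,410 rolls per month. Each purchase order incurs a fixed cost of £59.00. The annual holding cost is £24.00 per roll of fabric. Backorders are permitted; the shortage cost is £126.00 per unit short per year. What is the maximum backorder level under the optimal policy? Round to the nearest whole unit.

S* ≈ 66 rolls

Annual demand D = 2,410 × 12 = 28,920.
With planned backorders, Q* = √(2DS/H) · √((H+B)/B).
√(2DS/H) = √(2 × 28,920 × 59 / 24) = 377.081.
√((H+B)/B) = √((24+126)/126) = 1.0911.
Q* ≈ 411.429.
S* = Q* · H/(H+B) = 411.429 × 24/150 ≈ 65.829.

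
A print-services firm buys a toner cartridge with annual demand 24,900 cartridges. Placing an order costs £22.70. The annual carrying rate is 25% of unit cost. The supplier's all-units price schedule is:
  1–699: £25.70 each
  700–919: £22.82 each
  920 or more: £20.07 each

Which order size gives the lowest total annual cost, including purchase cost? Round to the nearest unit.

Holding cost per unit per year at price C is H = 0.25·C.
For each price level, check whether its EOQ is feasible; otherwise the best quantity at that price is the breakpoint.
EOQ at £25.70 = 419.5 (feasible in tier 1): TC = 24,900×£25.70 + (24,900/419.5)×22.7 + (419.5/2)×0.25×£25.70 = £642,625.03.
EOQ at £22.82 = 445.1 < 700, so use break Q=700: TC = 24,900×£22.82 + (24,900/700.0)×22.7 + (700.0/2)×0.25×£22.82 = £571,022.22.
EOQ at £20.07 = 474.7 < 920, so use break Q=920: TC = 24,900×£20.07 + (24,900/920.0)×22.7 + (920.0/2)×0.25×£20.07 = £502,665.43.
Lowest total cost is £502,665.43 at Q = 920.0.

Q* ≈ 920 cartridges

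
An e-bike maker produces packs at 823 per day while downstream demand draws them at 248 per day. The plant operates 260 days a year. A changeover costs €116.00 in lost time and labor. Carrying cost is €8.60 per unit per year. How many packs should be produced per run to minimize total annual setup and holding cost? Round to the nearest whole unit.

Q* ≈ 1,578 packs

Annual demand D = 248 × 260 = 64,480.
Production build-up factor (1 − d/p) = 1 − 248/823 = 0.6987.
Q* = √(2DS / (H(1 − d/p))) = √(2 × 64,480 × 116 / (8.6 × 0.6987)).
= √(14,959,360 / 6.0085) ≈ 1577.877.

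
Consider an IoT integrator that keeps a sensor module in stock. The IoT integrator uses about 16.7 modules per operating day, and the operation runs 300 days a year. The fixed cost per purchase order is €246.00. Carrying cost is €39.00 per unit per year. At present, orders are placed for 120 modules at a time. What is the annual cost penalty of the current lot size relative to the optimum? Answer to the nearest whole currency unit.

Annual demand D = 16.7 × 300 = 5,010.
EOQ = √(2DS/H) = √(2 × 5,010 × 246 / 39) ≈ 251.40.
Cost at Q* = (D/Q*)S + (Q*/2)H = √(2DSH) ≈ €9,804.69.
Cost at Q = 120: (5,010/120)×246 + (120/2)×39 = €10,270.50 + €2,340.00 = €12,610.50.
Excess = €12,610.50 − €9,804.69 = €2,805.81.

Extra cost ≈ €2,806 per year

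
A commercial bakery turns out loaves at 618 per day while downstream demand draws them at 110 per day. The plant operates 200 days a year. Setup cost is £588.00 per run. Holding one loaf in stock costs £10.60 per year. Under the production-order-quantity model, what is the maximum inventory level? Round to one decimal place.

I_max ≈ 1,416.4 loaves

Annual demand D = 110 × 200 = 22,000.
Production build-up factor (1 − d/p) = 1 − 110/618 = 0.8220.
Q* = √(2DS / (H(1 − d/p))) = √(2 × 22,000 × 588 / (10.6 × 0.8220)).
= √(25,872,000 / 8.7133) ≈ 1723.155.
Maximum inventory = Q*(1 − d/p) = 1723.155 × 0.8220 ≈ 1416.445.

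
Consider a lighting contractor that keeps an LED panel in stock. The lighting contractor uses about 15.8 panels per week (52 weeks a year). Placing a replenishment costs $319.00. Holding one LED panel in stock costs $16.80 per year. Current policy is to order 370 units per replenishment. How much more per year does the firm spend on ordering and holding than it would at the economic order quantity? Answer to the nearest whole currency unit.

Extra cost ≈ $849 per year

Annual demand D = 15.8 × 52 = 821.6.
EOQ = √(2DS/H) = √(2 × 821.6 × 319 / 16.8) ≈ 176.64.
Cost at Q* = (D/Q*)S + (Q*/2)H = √(2DSH) ≈ $2,967.53.
Cost at Q = 370: (821.6/370)×319 + (370/2)×16.8 = $708.35 + $3,108.00 = $3,816.35.
Excess = $3,816.35 − $2,967.53 = $848.82.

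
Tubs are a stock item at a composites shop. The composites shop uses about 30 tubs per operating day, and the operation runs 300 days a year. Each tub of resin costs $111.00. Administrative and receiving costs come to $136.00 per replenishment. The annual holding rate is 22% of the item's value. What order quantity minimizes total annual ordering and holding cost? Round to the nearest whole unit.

Annual demand D = 30 × 300 = 9,000.
Holding cost H = 0.22 × $111.00 = $24.4200 per unit per year.
EOQ = √(2DS / H) = √(2 × 9,000 × 136 / 24.42).
= √(2,448,000 / 24.42) = √100,245.7002 ≈ 316.616.

Q* ≈ 317 tubs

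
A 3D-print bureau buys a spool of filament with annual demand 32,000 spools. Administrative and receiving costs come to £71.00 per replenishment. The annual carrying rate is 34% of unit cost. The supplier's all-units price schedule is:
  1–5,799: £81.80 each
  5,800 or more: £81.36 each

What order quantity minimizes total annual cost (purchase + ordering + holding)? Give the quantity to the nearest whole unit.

Holding cost per unit per year at price C is H = 0.34·C.
Evaluate total cost at each tier's feasible EOQ or, if the EOQ is below the tier, at the tier's minimum quantity.
EOQ at £81.80 = 404.2 (feasible in tier 1): TC = 32,000×£81.80 + (32,000/404.2)×71 + (404.2/2)×0.34×£81.80 = £2,628,841.78.
EOQ at £81.36 = 405.3 < 5800, so use break Q=5800: TC = 32,000×£81.36 + (32,000/5800.0)×71 + (5800.0/2)×0.34×£81.36 = £2,684,132.68.
Lowest total cost is £2,628,841.78 at Q = 404.2.

Q* ≈ 404 spools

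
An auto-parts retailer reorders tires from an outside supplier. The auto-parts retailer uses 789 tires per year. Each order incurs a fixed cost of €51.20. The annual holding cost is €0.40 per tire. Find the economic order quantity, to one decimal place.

EOQ = √(2DS / H) = √(2 × 789 × 51.2 / 0.4).
= √(80,793.6 / 0.4) = √201,984 ≈ 449.426.

Q* ≈ 449.4 tires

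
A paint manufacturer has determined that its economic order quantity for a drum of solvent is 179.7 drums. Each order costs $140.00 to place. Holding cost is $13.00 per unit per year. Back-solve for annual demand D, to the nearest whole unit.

Invert the EOQ relation Q*² = 2DS/H.
From Q* = √(2DS/H): D = Q*²H / (2S) = 179.7² × 13 / (2 × 140) = 1499.276.

D ≈ 1,499 drums per year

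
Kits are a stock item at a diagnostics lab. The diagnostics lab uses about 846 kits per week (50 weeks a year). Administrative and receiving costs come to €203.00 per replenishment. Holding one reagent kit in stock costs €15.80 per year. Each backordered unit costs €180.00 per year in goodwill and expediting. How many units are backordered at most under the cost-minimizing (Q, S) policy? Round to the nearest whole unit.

Annual demand D = 846 × 50 = 42,300.
With planned backorders, Q* = √(2DS/H) · √((H+B)/B).
√(2DS/H) = √(2 × 42,300 × 203 / 15.8) = 1042.569.
√((H+B)/B) = √((15.8+180)/180) = 1.0430.
Q* ≈ 1087.363.
S* = Q* · H/(H+B) = 1087.363 × 15.8/195.8 ≈ 87.744.

S* ≈ 88 kits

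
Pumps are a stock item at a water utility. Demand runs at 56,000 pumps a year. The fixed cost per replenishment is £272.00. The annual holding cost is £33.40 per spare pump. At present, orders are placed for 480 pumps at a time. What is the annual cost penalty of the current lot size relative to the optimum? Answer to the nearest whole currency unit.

Extra cost ≈ £7,851 per year

EOQ = √(2DS/H) = √(2 × 56,000 × 272 / 33.4) ≈ 955.04.
Cost at Q* = (D/Q*)S + (Q*/2)H = √(2DSH) ≈ £31,898.24.
Cost at Q = 480: (56,000/480)×272 + (480/2)×33.4 = £31,733.33 + £8,016.00 = £39,749.33.
Excess = £39,749.33 − £31,898.24 = £7,851.10.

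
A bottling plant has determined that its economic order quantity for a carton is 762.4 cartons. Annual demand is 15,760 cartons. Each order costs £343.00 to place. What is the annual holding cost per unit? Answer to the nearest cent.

H ≈ £18.60

Invert the EOQ relation Q*² = 2DS/H.
From Q* = √(2DS/H): H = 2DS / Q*² = 2 × 15,760 × 343 / 762.4² = 18.6001.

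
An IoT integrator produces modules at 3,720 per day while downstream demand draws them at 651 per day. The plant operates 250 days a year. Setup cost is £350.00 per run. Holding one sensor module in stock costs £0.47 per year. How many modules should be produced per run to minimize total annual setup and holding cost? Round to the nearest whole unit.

Q* ≈ 17,141 modules

Annual demand D = 651 × 250 = 162,750.
Production build-up factor (1 − d/p) = 1 − 651/3,720 = 0.8250.
Q* = √(2DS / (H(1 − d/p))) = √(2 × 162,750 × 350 / (0.47 × 0.8250)).
= √(113,925,000 / 0.3877) ≈ 17140.900.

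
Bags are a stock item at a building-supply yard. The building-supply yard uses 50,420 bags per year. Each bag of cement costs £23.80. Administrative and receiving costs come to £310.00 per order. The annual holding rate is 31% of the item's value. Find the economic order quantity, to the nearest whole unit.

Holding cost H = 0.31 × £23.80 = £7.3780 per unit per year.
EOQ = √(2DS / H) = √(2 × 50,420 × 310 / 7.378).
= √(31,260,400 / 7.378) = √4,236,974.7899 ≈ 2058.391.

Q* ≈ 2,058 bags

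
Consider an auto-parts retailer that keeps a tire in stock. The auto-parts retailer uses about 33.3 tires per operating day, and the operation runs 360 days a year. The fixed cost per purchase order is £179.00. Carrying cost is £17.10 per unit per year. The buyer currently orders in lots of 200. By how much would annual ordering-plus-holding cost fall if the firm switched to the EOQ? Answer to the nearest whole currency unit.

Extra cost ≈ £3,873 per year

Annual demand D = 33.3 × 360 = 11,988.
EOQ = √(2DS/H) = √(2 × 11,988 × 179 / 17.1) ≈ 500.98.
Cost at Q* = (D/Q*)S + (Q*/2)H = √(2DSH) ≈ £8,566.69.
Cost at Q = 200: (11,988/200)×179 + (200/2)×17.1 = £10,729.26 + £1,710.00 = £12,439.26.
Excess = £12,439.26 − £8,566.69 = £3,872.57.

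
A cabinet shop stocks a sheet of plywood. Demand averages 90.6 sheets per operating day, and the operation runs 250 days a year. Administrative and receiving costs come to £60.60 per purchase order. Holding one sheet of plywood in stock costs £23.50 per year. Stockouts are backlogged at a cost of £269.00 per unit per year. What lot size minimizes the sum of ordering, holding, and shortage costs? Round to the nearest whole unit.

Q* ≈ 356 sheets

Annual demand D = 90.6 × 250 = 22,650.
With planned backorders, Q* = √(2DS/H) · √((H+B)/B).
√(2DS/H) = √(2 × 22,650 × 60.6 / 23.5) = 341.784.
√((H+B)/B) = √((23.5+269)/269) = 1.0428.
Q* ≈ 356.400.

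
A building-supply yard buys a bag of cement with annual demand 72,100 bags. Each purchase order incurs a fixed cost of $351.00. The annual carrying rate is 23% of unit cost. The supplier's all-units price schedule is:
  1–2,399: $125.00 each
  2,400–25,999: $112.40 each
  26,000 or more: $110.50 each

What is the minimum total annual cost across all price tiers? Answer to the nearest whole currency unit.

TC* ≈ $8,145,607

Holding cost per unit per year at price C is H = 0.23·C.
Candidates are each tier's EOQ (if it falls in that tier) and each price-break quantity.
EOQ at $125.00 = 1326.8 (feasible in tier 1): TC = 72,100×$125.00 + (72,100/1326.8)×351 + (1326.8/2)×0.23×$125.00 = $9,050,646.54.
EOQ at $112.40 = 1399.2 < 2400, so use break Q=2400: TC = 72,100×$112.40 + (72,100/2400.0)×351 + (2400.0/2)×0.23×$112.40 = $8,145,607.03.
EOQ at $110.50 = 1411.2 < 26000, so use break Q=26000: TC = 72,100×$110.50 + (72,100/26000.0)×351 + (26000.0/2)×0.23×$110.50 = $8,298,418.35.
Lowest total cost among the candidates is at Q = 2400.0.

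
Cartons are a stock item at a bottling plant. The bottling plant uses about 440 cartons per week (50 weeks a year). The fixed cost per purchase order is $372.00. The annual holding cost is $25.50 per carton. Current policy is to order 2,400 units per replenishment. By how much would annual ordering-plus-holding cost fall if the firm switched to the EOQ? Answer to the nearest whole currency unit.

Extra cost ≈ $13,580 per year

Annual demand D = 440 × 50 = 22,000.
EOQ = √(2DS/H) = √(2 × 22,000 × 372 / 25.5) ≈ 801.18.
Cost at Q* = (D/Q*)S + (Q*/2)H = √(2DSH) ≈ $20,429.98.
Cost at Q = 2,400: (22,000/2,400)×372 + (2,400/2)×25.5 = $3,410.00 + $30,600.00 = $34,010.00.
Excess = $34,010.00 − $20,429.98 = $13,580.02.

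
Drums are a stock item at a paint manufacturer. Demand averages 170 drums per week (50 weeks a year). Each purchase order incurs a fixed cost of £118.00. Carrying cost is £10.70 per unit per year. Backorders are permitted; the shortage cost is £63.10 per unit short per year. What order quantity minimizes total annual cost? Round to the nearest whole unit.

Q* ≈ 468 drums

Annual demand D = 170 × 50 = 8,500.
With planned backorders, Q* = √(2DS/H) · √((H+B)/B).
√(2DS/H) = √(2 × 8,500 × 118 / 10.7) = 432.986.
√((H+B)/B) = √((10.7+63.1)/63.1) = 1.0815.
Q* ≈ 468.260.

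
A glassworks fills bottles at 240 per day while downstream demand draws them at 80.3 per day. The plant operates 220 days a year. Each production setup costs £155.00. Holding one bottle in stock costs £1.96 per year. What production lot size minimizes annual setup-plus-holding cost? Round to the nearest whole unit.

Annual demand D = 80.3 × 220 = 17,666.
Production build-up factor (1 − d/p) = 1 − 80.3/240 = 0.6654.
Q* = √(2DS / (H(1 − d/p))) = √(2 × 17,666 × 155 / (1.96 × 0.6654)).
= √(5,476,460 / 1.3042) ≈ 2049.156.

Q* ≈ 2,049 bottles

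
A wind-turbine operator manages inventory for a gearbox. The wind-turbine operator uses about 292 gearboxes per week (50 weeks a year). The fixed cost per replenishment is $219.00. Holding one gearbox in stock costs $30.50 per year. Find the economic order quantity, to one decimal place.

Q* ≈ 457.9 gearboxes

Annual demand D = 292 × 50 = 14,600.
EOQ = √(2DS / H) = √(2 × 14,600 × 219 / 30.5).
= √(6,394,800 / 30.5) = √209,665.5738 ≈ 457.893.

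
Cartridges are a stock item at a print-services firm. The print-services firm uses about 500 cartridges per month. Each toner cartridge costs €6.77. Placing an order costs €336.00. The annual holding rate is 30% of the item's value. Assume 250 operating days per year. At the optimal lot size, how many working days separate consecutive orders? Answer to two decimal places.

T ≈ 58.71 days

Annual demand D = 500 × 12 = 6,000.
Holding cost H = 0.30 × €6.77 = €2.0310 per unit per year.
The optimal lot size = √(2DS/H) = √(2 × 6,000 × 336 / 2.031) ≈ 1408.98.
Cycle time = Q*/D × 250 = 1408.98 / 6,000 × 250 ≈ 58.708 days.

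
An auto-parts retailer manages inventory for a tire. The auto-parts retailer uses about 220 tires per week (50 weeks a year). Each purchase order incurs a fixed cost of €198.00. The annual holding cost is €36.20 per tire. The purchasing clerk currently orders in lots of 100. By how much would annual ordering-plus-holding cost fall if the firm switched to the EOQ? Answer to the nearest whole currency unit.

Extra cost ≈ €11,033 per year

Annual demand D = 220 × 50 = 11,000.
EOQ = √(2DS/H) = √(2 × 11,000 × 198 / 36.2) ≈ 346.89.
Cost at Q* = (D/Q*)S + (Q*/2)H = √(2DSH) ≈ €12,557.36.
Cost at Q = 100: (11,000/100)×198 + (100/2)×36.2 = €21,780.00 + €1,810.00 = €23,590.00.
Excess = €23,590.00 − €12,557.36 = €11,032.64.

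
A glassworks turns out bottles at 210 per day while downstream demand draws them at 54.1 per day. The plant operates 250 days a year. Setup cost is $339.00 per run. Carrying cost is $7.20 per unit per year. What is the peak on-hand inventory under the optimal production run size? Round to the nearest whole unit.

Annual demand D = 54.1 × 250 = 13,525.
Production build-up factor (1 − d/p) = 1 − 54.1/210 = 0.7424.
Q* = √(2DS / (H(1 − d/p))) = √(2 × 13,525 × 339 / (7.2 × 0.7424)).
= √(9,169,950 / 5.3451) ≈ 1309.796.
Maximum inventory = Q*(1 − d/p) = 1309.796 × 0.7424 ≈ 972.368.

I_max ≈ 972 bottles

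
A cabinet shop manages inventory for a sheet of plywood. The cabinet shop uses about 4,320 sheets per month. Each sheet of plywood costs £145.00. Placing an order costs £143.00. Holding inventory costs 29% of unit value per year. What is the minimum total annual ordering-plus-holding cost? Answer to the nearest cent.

TC* ≈ £24,968.85

Annual demand D = 4,320 × 12 = 51,840.
Holding cost H = 0.29 × £145.00 = £42.0500 per unit per year.
EOQ = √(2DS/H) = √(2 × 51,840 × 143 / 42.05) ≈ 593.79.
At Q*, ordering cost (D/Q*)S equals holding cost (Q*/2)H, each = √(DSH/2).
Minimum total = √(2DSH) = √(2 × 51,840 × 143 × 42.05) ≈ 24968.848.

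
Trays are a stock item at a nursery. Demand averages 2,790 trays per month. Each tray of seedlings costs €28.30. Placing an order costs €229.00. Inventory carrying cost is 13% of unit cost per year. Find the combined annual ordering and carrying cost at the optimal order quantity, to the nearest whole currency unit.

TC* ≈ €7,511

Annual demand D = 2,790 × 12 = 33,480.
Holding cost H = 0.13 × €28.30 = €3.6790 per unit per year.
Q* = √(2DS/H) = √(2 × 33,480 × 229 / 3.679) ≈ 2041.55.
At Q*, ordering cost (D/Q*)S equals holding cost (Q*/2)H, each = √(DSH/2).
Minimum total = √(2DSH) = √(2 × 33,480 × 229 × 3.679) ≈ 7510.872.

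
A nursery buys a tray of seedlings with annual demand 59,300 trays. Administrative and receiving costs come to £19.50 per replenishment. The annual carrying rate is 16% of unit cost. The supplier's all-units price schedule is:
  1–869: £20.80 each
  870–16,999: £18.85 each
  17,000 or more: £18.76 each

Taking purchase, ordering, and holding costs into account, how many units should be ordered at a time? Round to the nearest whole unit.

Holding cost per unit per year at price C is H = 0.16·C.
Evaluate total cost at each tier's feasible EOQ or, if the EOQ is below the tier, at the tier's minimum quantity.
EOQ at £20.80 = 833.6 (feasible in tier 1): TC = 59,300×£20.80 + (59,300/833.6)×19.5 + (833.6/2)×0.16×£20.80 = £1,236,214.29.
EOQ at £18.85 = 875.7 (feasible in tier 2): TC = 59,300×£18.85 + (59,300/875.7)×19.5 + (875.7/2)×0.16×£18.85 = £1,120,446.04.
EOQ at £18.76 = 877.8 < 17000, so use break Q=17000: TC = 59,300×£18.76 + (59,300/17000.0)×19.5 + (17000.0/2)×0.16×£18.76 = £1,138,049.62.
Lowest total cost is £1,120,446.04 at Q = 875.7.

Q* ≈ 876 trays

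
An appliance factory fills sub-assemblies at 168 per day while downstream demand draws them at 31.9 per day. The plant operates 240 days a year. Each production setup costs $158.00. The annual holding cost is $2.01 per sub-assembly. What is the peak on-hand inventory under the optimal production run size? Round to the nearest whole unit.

I_max ≈ 987 sub-assemblies

Annual demand D = 31.9 × 240 = 7,656.
Production build-up factor (1 − d/p) = 1 − 31.9/168 = 0.8101.
Q* = √(2DS / (H(1 − d/p))) = √(2 × 7,656 × 158 / (2.01 × 0.8101)).
= √(2,419,296 / 1.6283) ≈ 1218.911.
Maximum inventory = Q*(1 − d/p) = 1218.911 × 0.8101 ≈ 987.463.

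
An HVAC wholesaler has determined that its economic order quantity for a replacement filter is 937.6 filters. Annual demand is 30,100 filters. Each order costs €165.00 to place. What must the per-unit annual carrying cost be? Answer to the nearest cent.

H ≈ €11.30

Invert the EOQ relation Q*² = 2DS/H.
From Q* = √(2DS/H): H = 2DS / Q*² = 2 × 30,100 × 165 / 937.6² = 11.2991.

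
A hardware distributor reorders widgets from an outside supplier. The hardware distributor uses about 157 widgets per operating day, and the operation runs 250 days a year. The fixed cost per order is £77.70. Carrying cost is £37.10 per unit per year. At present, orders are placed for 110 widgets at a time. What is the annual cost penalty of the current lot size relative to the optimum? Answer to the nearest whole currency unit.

Extra cost ≈ £14,722 per year

Annual demand D = 157 × 250 = 39,250.
EOQ = √(2DS/H) = √(2 × 39,250 × 77.7 / 37.1) ≈ 405.47.
Cost at Q* = (D/Q*)S + (Q*/2)H = √(2DSH) ≈ £15,042.93.
Cost at Q = 110: (39,250/110)×77.7 + (110/2)×37.1 = £27,724.77 + £2,040.50 = £29,765.27.
Excess = £29,765.27 − £15,042.93 = £14,722.35.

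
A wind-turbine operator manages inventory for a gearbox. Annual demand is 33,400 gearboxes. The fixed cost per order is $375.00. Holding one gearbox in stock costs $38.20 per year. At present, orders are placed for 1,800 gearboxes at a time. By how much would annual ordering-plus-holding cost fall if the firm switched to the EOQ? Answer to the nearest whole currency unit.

EOQ = √(2DS/H) = √(2 × 33,400 × 375 / 38.2) ≈ 809.79.
Cost at Q* = (D/Q*)S + (Q*/2)H = √(2DSH) ≈ $30,933.96.
Cost at Q = 1,800: (33,400/1,800)×375 + (1,800/2)×38.2 = $6,958.33 + $34,380.00 = $41,338.33.
Excess = $41,338.33 − $30,933.96 = $10,404.37.

Extra cost ≈ $10,404 per year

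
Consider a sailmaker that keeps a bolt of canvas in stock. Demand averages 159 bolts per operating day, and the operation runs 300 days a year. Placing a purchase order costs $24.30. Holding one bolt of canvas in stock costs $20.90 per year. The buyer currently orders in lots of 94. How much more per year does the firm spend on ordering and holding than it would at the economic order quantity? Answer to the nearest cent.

Extra cost ≈ $6,352.60 per year

Annual demand D = 159 × 300 = 47,700.
EOQ = √(2DS/H) = √(2 × 47,700 × 24.3 / 20.9) ≈ 333.05.
Cost at Q* = (D/Q*)S + (Q*/2)H = √(2DSH) ≈ $6,960.66.
Cost at Q = 94: (47,700/94)×24.3 + (94/2)×20.9 = $12,330.96 + $982.30 = $13,313.26.
Excess = $13,313.26 − $6,960.66 = $6,352.60.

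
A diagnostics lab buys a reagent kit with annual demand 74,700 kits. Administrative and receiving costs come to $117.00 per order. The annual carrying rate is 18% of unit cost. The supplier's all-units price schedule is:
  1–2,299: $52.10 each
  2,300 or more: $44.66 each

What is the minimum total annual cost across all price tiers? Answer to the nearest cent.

Holding cost per unit per year at price C is H = 0.18·C.
Candidates are each tier's EOQ (if it falls in that tier) and each price-break quantity.
EOQ at $52.10 = 1365.3 (feasible in tier 1): TC = 74,700×$52.10 + (74,700/1365.3)×117 + (1365.3/2)×0.18×$52.10 = $3,904,673.34.
EOQ at $44.66 = 1474.6 < 2300, so use break Q=2300: TC = 74,700×$44.66 + (74,700/2300.0)×117 + (2300.0/2)×0.18×$44.66 = $3,349,146.58.
Lowest total cost among the candidates is at Q = 2300.0.

TC* ≈ $3,349,146.58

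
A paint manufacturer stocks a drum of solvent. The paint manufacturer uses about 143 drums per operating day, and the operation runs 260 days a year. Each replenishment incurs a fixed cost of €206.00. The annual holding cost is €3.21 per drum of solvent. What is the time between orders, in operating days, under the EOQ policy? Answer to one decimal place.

T ≈ 15.3 days

Annual demand D = 143 × 260 = 37,180.
The optimal lot size = √(2DS/H) = √(2 × 37,180 × 206 / 3.21) ≈ 2184.49.
Cycle time = Q*/D × 260 = 2184.49 / 37,180 × 260 ≈ 15.276 days.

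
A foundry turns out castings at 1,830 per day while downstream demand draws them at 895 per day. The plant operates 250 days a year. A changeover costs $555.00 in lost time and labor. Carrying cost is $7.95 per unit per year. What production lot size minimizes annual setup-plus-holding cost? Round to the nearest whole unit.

Annual demand D = 895 × 250 = 223,750.
Production build-up factor (1 − d/p) = 1 − 895/1,830 = 0.5109.
Q* = √(2DS / (H(1 − d/p))) = √(2 × 223,750 × 555 / (7.95 × 0.5109)).
= √(248,362,500 / 4.0619) ≈ 7819.504.

Q* ≈ 7,820 castings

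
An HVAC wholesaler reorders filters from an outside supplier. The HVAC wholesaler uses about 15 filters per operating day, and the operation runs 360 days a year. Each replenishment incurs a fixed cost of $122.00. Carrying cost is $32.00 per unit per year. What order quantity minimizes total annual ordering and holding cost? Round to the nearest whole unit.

Annual demand D = 15 × 360 = 5,400.
EOQ = √(2DS / H) = √(2 × 5,400 × 122 / 32).
= √(1,317,600 / 32) = √41,175 ≈ 202.916.

Q* ≈ 203 filters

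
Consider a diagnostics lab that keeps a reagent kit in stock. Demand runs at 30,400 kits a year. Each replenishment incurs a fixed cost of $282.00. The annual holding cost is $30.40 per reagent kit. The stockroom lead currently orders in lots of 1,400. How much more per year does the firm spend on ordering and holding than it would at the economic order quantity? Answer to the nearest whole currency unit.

EOQ = √(2DS/H) = √(2 × 30,400 × 282 / 30.4) ≈ 751.00.
Cost at Q* = (D/Q*)S + (Q*/2)H = √(2DSH) ≈ $22,830.38.
Cost at Q = 1,400: (30,400/1,400)×282 + (1,400/2)×30.4 = $6,123.43 + $21,280.00 = $27,403.43.
Excess = $27,403.43 − $22,830.38 = $4,573.05.

Extra cost ≈ $4,573 per year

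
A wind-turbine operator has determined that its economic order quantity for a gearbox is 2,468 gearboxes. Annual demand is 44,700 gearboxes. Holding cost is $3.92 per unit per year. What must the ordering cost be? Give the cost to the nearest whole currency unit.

Invert the EOQ relation Q*² = 2DS/H.
From Q* = √(2DS/H): S = Q*²H / (2D) = 2,468² × 3.92 / (2 × 44,700) = 267.0785.

S ≈ $267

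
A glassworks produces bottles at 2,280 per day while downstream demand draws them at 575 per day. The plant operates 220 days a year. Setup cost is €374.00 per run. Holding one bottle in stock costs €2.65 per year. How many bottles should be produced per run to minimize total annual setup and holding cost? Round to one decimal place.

Annual demand D = 575 × 220 = 126,500.
Production build-up factor (1 − d/p) = 1 − 575/2,280 = 0.7478.
Q* = √(2DS / (H(1 − d/p))) = √(2 × 126,500 × 374 / (2.65 × 0.7478)).
= √(94,622,000 / 1.9817) ≈ 6910.005.

Q* ≈ 6,910.0 bottles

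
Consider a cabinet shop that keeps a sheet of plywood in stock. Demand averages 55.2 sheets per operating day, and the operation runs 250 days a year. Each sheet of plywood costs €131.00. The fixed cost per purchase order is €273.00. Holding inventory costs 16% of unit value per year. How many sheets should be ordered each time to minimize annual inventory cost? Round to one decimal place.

Annual demand D = 55.2 × 250 = 13,800.
Holding cost H = 0.16 × €131.00 = €20.9600 per unit per year.
EOQ = √(2DS / H) = √(2 × 13,800 × 273 / 20.96).
= √(7,534,800 / 20.96) = √359,484.7328 ≈ 599.570.

Q* ≈ 599.6 sheets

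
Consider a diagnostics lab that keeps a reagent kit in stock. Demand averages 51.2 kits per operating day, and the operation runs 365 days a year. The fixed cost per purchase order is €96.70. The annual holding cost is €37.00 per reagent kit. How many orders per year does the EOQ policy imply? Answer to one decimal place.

Annual demand D = 51.2 × 365 = 18,688.
EOQ = √(2DS/H) = √(2 × 18,688 × 96.7 / 37) ≈ 312.54.
Orders per year = D / Q* = 18,688 / 312.54 ≈ 59.794.

N ≈ 59.8 orders per year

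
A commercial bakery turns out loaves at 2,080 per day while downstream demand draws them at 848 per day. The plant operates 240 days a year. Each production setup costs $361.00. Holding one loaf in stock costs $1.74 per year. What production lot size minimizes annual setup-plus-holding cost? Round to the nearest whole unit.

Q* ≈ 11,941 loaves

Annual demand D = 848 × 240 = 203,520.
Production build-up factor (1 − d/p) = 1 − 848/2,080 = 0.5923.
Q* = √(2DS / (H(1 − d/p))) = √(2 × 203,520 × 361 / (1.74 × 0.5923)).
= √(146,941,440 / 1.0306) ≈ 11940.536.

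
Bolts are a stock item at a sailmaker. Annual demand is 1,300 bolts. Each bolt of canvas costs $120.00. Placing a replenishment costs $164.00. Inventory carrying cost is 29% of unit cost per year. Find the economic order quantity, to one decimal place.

Q* ≈ 110.7 bolts

Holding cost H = 0.29 × $120.00 = $34.8000 per unit per year.
EOQ = √(2DS / H) = √(2 × 1,300 × 164 / 34.8).
= √(426,400 / 34.8) = √12,252.8736 ≈ 110.693.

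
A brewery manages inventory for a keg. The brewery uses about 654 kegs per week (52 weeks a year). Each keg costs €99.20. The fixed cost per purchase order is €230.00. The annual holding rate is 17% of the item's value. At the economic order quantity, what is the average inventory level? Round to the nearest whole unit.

Annual demand D = 654 × 52 = 34,008.
Holding cost H = 0.17 × €99.20 = €16.8640 per unit per year.
Q* = √(2DS/H) = √(2 × 34,008 × 230 / 16.864) ≈ 963.14.
Average inventory = Q*/2 ≈ 963.14 / 2 = 481.570.

Average inventory ≈ 482 kegs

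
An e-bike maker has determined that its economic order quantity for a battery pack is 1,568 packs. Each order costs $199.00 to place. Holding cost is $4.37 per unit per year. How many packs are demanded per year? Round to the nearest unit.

D ≈ 26,995 packs per year

Invert the EOQ relation Q*² = 2DS/H.
From Q* = √(2DS/H): D = Q*²H / (2S) = 1,568² × 4.37 / (2 × 199) = 26995.444.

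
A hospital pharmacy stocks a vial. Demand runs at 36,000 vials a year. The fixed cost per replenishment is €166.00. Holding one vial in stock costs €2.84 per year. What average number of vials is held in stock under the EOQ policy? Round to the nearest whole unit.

Q* = √(2DS/H) = √(2 × 36,000 × 166 / 2.84) ≈ 2051.45.
Average inventory = Q*/2 ≈ 2051.45 / 2 = 1025.725.

Average inventory ≈ 1,026 vials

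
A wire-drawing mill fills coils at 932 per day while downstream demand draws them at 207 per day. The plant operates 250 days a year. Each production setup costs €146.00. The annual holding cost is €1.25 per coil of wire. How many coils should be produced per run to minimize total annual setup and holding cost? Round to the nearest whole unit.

Q* ≈ 3,942 coils

Annual demand D = 207 × 250 = 51,750.
Production build-up factor (1 − d/p) = 1 − 207/932 = 0.7779.
Q* = √(2DS / (H(1 − d/p))) = √(2 × 51,750 × 146 / (1.25 × 0.7779)).
= √(15,111,000 / 0.9724) ≈ 3942.126.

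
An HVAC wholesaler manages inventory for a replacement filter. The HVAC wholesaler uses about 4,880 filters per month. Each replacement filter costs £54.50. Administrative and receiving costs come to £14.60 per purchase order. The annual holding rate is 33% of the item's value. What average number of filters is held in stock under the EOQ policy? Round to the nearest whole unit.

Annual demand D = 4,880 × 12 = 58,560.
Holding cost H = 0.33 × £54.50 = £17.9850 per unit per year.
The optimal lot size = √(2DS/H) = √(2 × 58,560 × 14.6 / 17.985) ≈ 308.34.
Average inventory = Q*/2 ≈ 308.34 / 2 = 154.172.

Average inventory ≈ 154 filters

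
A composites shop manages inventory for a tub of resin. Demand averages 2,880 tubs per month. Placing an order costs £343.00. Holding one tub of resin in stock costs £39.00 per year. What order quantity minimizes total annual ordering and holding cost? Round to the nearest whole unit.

Q* ≈ 780 tubs

Annual demand D = 2,880 × 12 = 34,560.
EOQ = √(2DS / H) = √(2 × 34,560 × 343 / 39).
= √(23,708,160 / 39) = √607,901.5385 ≈ 779.680.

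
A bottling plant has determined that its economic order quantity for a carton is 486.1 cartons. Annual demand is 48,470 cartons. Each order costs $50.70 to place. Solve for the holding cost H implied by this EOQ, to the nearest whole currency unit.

H ≈ $21

The basic EOQ model gives Q* = √(2DS/H); rearrange for the unknown.
From Q* = √(2DS/H): H = 2DS / Q*² = 2 × 48,470 × 50.7 / 486.1² = 20.7998.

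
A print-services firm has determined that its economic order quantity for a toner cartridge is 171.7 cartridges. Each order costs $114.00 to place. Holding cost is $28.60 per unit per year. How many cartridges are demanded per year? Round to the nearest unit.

Squaring Q* = √(2DS/H) gives Q*² = 2DS/H.
From Q* = √(2DS/H): D = Q*²H / (2S) = 171.7² × 28.6 / (2 × 114) = 3698.041.

D ≈ 3,698 cartridges per year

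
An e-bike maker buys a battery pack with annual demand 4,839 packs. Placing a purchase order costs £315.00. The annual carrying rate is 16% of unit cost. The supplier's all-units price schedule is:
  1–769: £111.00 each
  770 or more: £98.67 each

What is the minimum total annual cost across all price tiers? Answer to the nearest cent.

Holding cost per unit per year at price C is H = 0.16·C.
Candidates are each tier's EOQ (if it falls in that tier) and each price-break quantity.
EOQ at £111.00 = 414.3 (feasible in tier 1): TC = 4,839×£111.00 + (4,839/414.3)×315 + (414.3/2)×0.16×£111.00 = £544,487.17.
EOQ at £98.67 = 439.4 < 770, so use break Q=770: TC = 4,839×£98.67 + (4,839/770.0)×315 + (770.0/2)×0.16×£98.67 = £485,521.79.
Lowest total cost among the candidates is at Q = 770.0.

TC* ≈ £485,521.79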